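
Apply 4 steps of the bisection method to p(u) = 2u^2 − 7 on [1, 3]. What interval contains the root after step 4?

[1.75, 1.875]

midpoint 2: p = 1 > 0 → [1, 2]
midpoint 1.5: p = -2.5 < 0 → [1.5, 2]
midpoint 1.75: p = -0.875 < 0 → [1.75, 2]
midpoint 1.875: p = 0.0312 > 0 → [1.75, 1.875]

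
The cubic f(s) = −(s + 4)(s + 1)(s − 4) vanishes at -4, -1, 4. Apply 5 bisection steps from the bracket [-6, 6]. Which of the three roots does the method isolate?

m = 0, f(m) = 16 (+); new bracket [0, 6]
m = 3, f(m) = 28 (+); new bracket [3, 6]
m = 4.5, f(m) = -23.375 (−); new bracket [3, 4.5]
m = 3.75, f(m) = 9.2031 (+); new bracket [3.75, 4.5]
m = 4.125, f(m) = -5.2051 (−); new bracket [3.75, 4.125]

4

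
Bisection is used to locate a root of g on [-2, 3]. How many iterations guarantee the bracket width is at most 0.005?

Width after n steps is 5/2^n. Need 2^n ≥ 5/0.005 = 1000.
2^9 = 512 < 1000 ≤ 2^10 = 1024, so n = 10.

10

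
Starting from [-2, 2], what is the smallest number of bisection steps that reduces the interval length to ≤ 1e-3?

Width after n steps is 4/2^n. Need 2^n ≥ 4/1e-3 = 4000.
2^11 = 2048 < 4000 ≤ 2^12 = 4096, so n = 12.

12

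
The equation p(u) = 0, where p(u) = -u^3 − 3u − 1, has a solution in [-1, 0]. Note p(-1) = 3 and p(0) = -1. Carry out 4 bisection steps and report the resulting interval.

[-0.375, -0.3125]

p(-0.5) = 0.625 > 0, so the root lies in [-0.5, 0]
p(-0.25) = -0.234375 < 0, so the root lies in [-0.5, -0.25]
p(-0.375) = 0.177734 > 0, so the root lies in [-0.375, -0.25]
p(-0.3125) = -0.032 < 0, so the root lies in [-0.375, -0.3125]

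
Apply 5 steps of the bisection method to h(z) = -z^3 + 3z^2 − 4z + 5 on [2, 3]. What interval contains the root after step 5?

[2.1875, 2.21875]

m = 2.5, h(m) = -1.875 (−); new bracket [2, 2.5]
m = 2.25, h(m) = -0.203125 (−); new bracket [2, 2.25]
m = 2.125, h(m) = 0.451172 (+); new bracket [2.125, 2.25]
m = 2.1875, h(m) = 0.1379 (+); new bracket [2.1875, 2.25]
m = 2.21875, h(m) = -0.029 (−); new bracket [2.1875, 2.21875]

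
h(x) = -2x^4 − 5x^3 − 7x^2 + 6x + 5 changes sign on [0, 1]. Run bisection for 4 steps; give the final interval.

m = 0.5, h(m) = 5.5 (+); new bracket [0.5, 1]
m = 0.75, h(m) = 2.820312 (+); new bracket [0.75, 1]
m = 0.875, h(m) = 0.368652 (+); new bracket [0.875, 1]
m = 0.9375, h(m) = -1.1922 (−); new bracket [0.875, 0.9375]

[0.875, 0.9375]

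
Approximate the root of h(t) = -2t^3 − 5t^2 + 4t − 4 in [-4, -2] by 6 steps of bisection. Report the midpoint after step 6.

-3.28125

midpoint -3: h = -7 < 0 → [-4, -3]
midpoint -3.5: h = 6.5 > 0 → [-3.5, -3]
midpoint -3.25: h = -1.15625 < 0 → [-3.5, -3.25]
midpoint -3.375: h = 2.4336 > 0 → [-3.375, -3.25]
midpoint -3.3125: h = 0.5806 > 0 → [-3.3125, -3.25]
midpoint -3.28125: h = -0.3022 < 0 → [-3.3125, -3.28125]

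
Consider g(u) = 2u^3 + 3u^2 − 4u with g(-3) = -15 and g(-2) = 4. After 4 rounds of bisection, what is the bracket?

midpoint -2.5: g = -2.5 < 0 → [-2.5, -2]
midpoint -2.25: g = 1.40625 > 0 → [-2.5, -2.25]
midpoint -2.375: g = -0.371094 < 0 → [-2.375, -2.25]
midpoint -2.3125: g = 0.5601 > 0 → [-2.375, -2.3125]

[-2.375, -2.3125]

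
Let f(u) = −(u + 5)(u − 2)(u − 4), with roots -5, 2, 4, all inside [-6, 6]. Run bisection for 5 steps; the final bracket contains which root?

m = 0, f(m) = -40 (−); new bracket [-6, 0]
m = -3, f(m) = -70 (−); new bracket [-6, -3]
m = -4.5, f(m) = -27.625 (−); new bracket [-6, -4.5]
m = -5.25, f(m) = 16.7656 (+); new bracket [-5.25, -4.5]
m = -4.875, f(m) = -7.627 (−); new bracket [-5.25, -4.875]

-5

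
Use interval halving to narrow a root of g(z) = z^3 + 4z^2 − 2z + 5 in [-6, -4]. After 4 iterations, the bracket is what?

g(-5) = -10 < 0, so the root lies in [-5, -4]
g(-4.5) = 3.875 > 0, so the root lies in [-5, -4.5]
g(-4.75) = -2.421875 < 0, so the root lies in [-4.75, -4.5]
g(-4.625) = 0.8809 > 0, so the root lies in [-4.75, -4.625]

[-4.75, -4.625]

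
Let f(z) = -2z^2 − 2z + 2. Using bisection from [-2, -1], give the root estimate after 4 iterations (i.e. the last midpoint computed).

z = -1.5 gives f = 0.5, positive; keep [-2, -1.5]
z = -1.75 gives f = -0.625, negative; keep [-1.75, -1.5]
z = -1.625 gives f = -0.03125, negative; keep [-1.625, -1.5]
z = -1.5625 gives f = 0.2422, positive; keep [-1.625, -1.5625]

-1.5625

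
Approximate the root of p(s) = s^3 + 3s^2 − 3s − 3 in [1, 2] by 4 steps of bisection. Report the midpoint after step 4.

p(1.5) = 2.625 > 0, so the root lies in [1, 1.5]
p(1.25) = -0.109375 < 0, so the root lies in [1.25, 1.5]
p(1.375) = 1.146484 > 0, so the root lies in [1.25, 1.375]
p(1.3125) = 0.4915 > 0, so the root lies in [1.25, 1.3125]

1.3125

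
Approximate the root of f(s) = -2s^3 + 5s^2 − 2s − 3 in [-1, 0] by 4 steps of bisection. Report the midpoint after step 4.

f(-0.5) = -0.5 < 0, so the root lies in [-1, -0.5]
f(-0.75) = 2.15625 > 0, so the root lies in [-0.75, -0.5]
f(-0.625) = 0.691406 > 0, so the root lies in [-0.625, -0.5]
f(-0.5625) = 0.063 > 0, so the root lies in [-0.5625, -0.5]

-0.5625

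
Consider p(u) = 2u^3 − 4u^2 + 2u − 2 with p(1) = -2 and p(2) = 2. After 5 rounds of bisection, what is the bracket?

[1.75, 1.78125]

midpoint 1.5: p = -1.25 < 0 → [1.5, 2]
midpoint 1.75: p = -0.03125 < 0 → [1.75, 2]
midpoint 1.875: p = 0.871094 > 0 → [1.75, 1.875]
midpoint 1.8125: p = 0.3931 > 0 → [1.75, 1.8125]
midpoint 1.78125: p = 0.1744 > 0 → [1.75, 1.78125]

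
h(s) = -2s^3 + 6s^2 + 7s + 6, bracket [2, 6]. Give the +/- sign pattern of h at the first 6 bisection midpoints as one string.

midpoint 4: h = 2 > 0 → [4, 6]
midpoint 5: h = -59 < 0 → [4, 5]
midpoint 4.5: h = -23.25 < 0 → [4, 4.5]
midpoint 4.25: h = -9.4062 < 0 → [4, 4.25]
midpoint 4.125: h = -3.4102 < 0 → [4, 4.125]
midpoint 4.0625: h = -0.6333 < 0 → [4, 4.0625]

+-----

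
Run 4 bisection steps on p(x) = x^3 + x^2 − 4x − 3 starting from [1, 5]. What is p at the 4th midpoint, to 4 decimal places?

p(3) = 21 > 0, so the root lies in [1, 3]
p(2) = 1 > 0, so the root lies in [1, 2]
p(1.5) = -3.375 < 0, so the root lies in [1.5, 2]
p(1.75) = -1.5781 < 0, so the root lies in [1.75, 2]

-1.5781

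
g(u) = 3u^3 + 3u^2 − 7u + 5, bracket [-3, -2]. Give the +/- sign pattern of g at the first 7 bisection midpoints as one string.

-+-+---

u = -2.5 gives g = -5.625, negative; keep [-2.5, -2]
u = -2.25 gives g = 1.765625, positive; keep [-2.5, -2.25]
u = -2.375 gives g = -1.642578, negative; keep [-2.375, -2.25]
u = -2.3125 gives g = 0.1311, positive; keep [-2.375, -2.3125]
u = -2.34375 gives g = -0.7381, negative; keep [-2.34375, -2.3125]
u = -2.328125 gives g = -0.2991, negative; keep [-2.328125, -2.3125]
u = -2.3203125 gives g = -0.0829, negative; keep [-2.3203125, -2.3125]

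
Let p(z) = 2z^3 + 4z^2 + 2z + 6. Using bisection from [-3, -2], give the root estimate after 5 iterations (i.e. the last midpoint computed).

m = -2.5, p(m) = -5.25 (−); new bracket [-2.5, -2]
m = -2.25, p(m) = -1.03125 (−); new bracket [-2.25, -2]
m = -2.125, p(m) = 0.621094 (+); new bracket [-2.25, -2.125]
m = -2.1875, p(m) = -0.1694 (−); new bracket [-2.1875, -2.125]
m = -2.15625, p(m) = 0.2346 (+); new bracket [-2.1875, -2.15625]

-2.15625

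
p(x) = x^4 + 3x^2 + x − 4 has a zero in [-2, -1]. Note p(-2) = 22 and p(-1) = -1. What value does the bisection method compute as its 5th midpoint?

-1.09375

p(-1.5) = 6.3125 > 0, so the root lies in [-1.5, -1]
p(-1.25) = 1.878906 > 0, so the root lies in [-1.25, -1]
p(-1.125) = 0.273682 > 0, so the root lies in [-1.125, -1]
p(-1.0625) = -0.4014 < 0, so the root lies in [-1.125, -1.0625]
p(-1.09375) = -0.0738 < 0, so the root lies in [-1.125, -1.09375]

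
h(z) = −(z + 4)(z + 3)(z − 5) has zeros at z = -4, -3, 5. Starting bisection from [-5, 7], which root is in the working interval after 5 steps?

z = 1 gives h = 80, positive; keep [1, 7]
z = 4 gives h = 56, positive; keep [4, 7]
z = 5.5 gives h = -40.375, negative; keep [4, 5.5]
z = 4.75 gives h = 16.9531, positive; keep [4.75, 5.5]
z = 5.125 gives h = -9.2676, negative; keep [4.75, 5.125]

5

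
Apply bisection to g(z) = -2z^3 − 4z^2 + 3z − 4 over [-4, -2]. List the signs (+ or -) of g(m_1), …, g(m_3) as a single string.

+--

m = -3, g(m) = 5 (+); new bracket [-3, -2]
m = -2.5, g(m) = -5.25 (−); new bracket [-3, -2.5]
m = -2.75, g(m) = -0.90625 (−); new bracket [-3, -2.75]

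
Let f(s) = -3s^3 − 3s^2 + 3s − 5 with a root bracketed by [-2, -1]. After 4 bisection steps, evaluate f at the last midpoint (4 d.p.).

-0.2546

s = -1.5 gives f = -6.125, negative; keep [-2, -1.5]
s = -1.75 gives f = -3.359375, negative; keep [-2, -1.75]
s = -1.875 gives f = -1.396484, negative; keep [-2, -1.875]
s = -1.9375 gives f = -0.2546, negative; keep [-2, -1.9375]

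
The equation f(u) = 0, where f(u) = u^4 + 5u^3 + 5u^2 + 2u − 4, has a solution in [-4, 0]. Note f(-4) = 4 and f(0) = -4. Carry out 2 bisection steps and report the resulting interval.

[-4, -3]

midpoint -2: f = -12 < 0 → [-4, -2]
midpoint -3: f = -19 < 0 → [-4, -3]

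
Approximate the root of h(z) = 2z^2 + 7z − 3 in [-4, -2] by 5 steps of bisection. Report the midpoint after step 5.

m = -3, h(m) = -6 (−); new bracket [-4, -3]
m = -3.5, h(m) = -3 (−); new bracket [-4, -3.5]
m = -3.75, h(m) = -1.125 (−); new bracket [-4, -3.75]
m = -3.875, h(m) = -0.0938 (−); new bracket [-4, -3.875]
m = -3.9375, h(m) = 0.4453 (+); new bracket [-3.9375, -3.875]

-3.9375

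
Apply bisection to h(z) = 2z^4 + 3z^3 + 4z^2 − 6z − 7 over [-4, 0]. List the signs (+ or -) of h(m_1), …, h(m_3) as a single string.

z = -2 gives h = 29, positive; keep [-2, 0]
z = -1 gives h = 2, positive; keep [-1, 0]
z = -0.5 gives h = -3.25, negative; keep [-1, -0.5]

++-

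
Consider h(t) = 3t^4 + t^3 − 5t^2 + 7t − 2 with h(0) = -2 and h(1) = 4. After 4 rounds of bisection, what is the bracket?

midpoint 0.5: h = 0.5625 > 0 → [0, 0.5]
midpoint 0.25: h = -0.535156 < 0 → [0.25, 0.5]
midpoint 0.375: h = 0.033936 > 0 → [0.25, 0.375]
midpoint 0.3125: h = -0.2417 < 0 → [0.3125, 0.375]

[0.3125, 0.375]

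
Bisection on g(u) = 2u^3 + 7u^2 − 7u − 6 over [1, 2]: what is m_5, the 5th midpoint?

midpoint 1.5: g = 6 > 0 → [1, 1.5]
midpoint 1.25: g = 0.09375 > 0 → [1, 1.25]
midpoint 1.125: g = -2.167969 < 0 → [1.125, 1.25]
midpoint 1.1875: g = -1.0923 < 0 → [1.1875, 1.25]
midpoint 1.21875: g = -0.5132 < 0 → [1.21875, 1.25]

1.21875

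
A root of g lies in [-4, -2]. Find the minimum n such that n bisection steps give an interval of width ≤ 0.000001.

21

Width after n steps is 2/2^n. Need 2^n ≥ 2/0.000001 = 2000000.
2^20 = 1048576 < 2000000 ≤ 2^21 = 2097152, so n = 21.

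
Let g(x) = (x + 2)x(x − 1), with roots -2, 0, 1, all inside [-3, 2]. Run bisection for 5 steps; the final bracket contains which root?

midpoint -0.5: g = 1.125 > 0 → [-3, -0.5]
midpoint -1.75: g = 1.203125 > 0 → [-3, -1.75]
midpoint -2.375: g = -3.005859 < 0 → [-2.375, -1.75]
midpoint -2.0625: g = -0.3948 < 0 → [-2.0625, -1.75]
midpoint -1.90625: g = 0.5194 > 0 → [-2.0625, -1.90625]

-2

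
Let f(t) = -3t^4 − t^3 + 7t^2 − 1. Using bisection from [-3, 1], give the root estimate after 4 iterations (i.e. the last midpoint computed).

-1.75

midpoint -1: f = 4 > 0 → [-3, -1]
midpoint -2: f = -13 < 0 → [-2, -1]
midpoint -1.5: f = 2.9375 > 0 → [-2, -1.5]
midpoint -1.75: f = -2.3398 < 0 → [-1.75, -1.5]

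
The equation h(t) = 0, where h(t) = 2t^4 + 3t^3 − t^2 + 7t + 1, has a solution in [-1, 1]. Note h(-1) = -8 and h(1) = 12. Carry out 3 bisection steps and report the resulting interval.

[-0.25, 0]

t = 0 gives h = 1, positive; keep [-1, 0]
t = -0.5 gives h = -3, negative; keep [-0.5, 0]
t = -0.25 gives h = -0.851562, negative; keep [-0.25, 0]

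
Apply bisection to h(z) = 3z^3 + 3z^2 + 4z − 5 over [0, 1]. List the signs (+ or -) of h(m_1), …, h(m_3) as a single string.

h(0.5) = -1.875 < 0, so the root lies in [0.5, 1]
h(0.75) = 0.953125 > 0, so the root lies in [0.5, 0.75]
h(0.625) = -0.595703 < 0, so the root lies in [0.625, 0.75]

-+-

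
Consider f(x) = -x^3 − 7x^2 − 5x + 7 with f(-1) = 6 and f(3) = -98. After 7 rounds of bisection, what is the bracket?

[0.65625, 0.6875]

m = 1, f(m) = -6 (−); new bracket [-1, 1]
m = 0, f(m) = 7 (+); new bracket [0, 1]
m = 0.5, f(m) = 2.625 (+); new bracket [0.5, 1]
m = 0.75, f(m) = -1.1094 (−); new bracket [0.5, 0.75]
m = 0.625, f(m) = 0.8965 (+); new bracket [0.625, 0.75]
m = 0.6875, f(m) = -0.071 (−); new bracket [0.625, 0.6875]
m = 0.65625, f(m) = 0.4215 (+); new bracket [0.65625, 0.6875]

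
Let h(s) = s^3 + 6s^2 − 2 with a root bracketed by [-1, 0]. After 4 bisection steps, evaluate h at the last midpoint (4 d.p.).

midpoint -0.5: h = -0.625 < 0 → [-1, -0.5]
midpoint -0.75: h = 0.953125 > 0 → [-0.75, -0.5]
midpoint -0.625: h = 0.099609 > 0 → [-0.625, -0.5]
midpoint -0.5625: h = -0.2795 < 0 → [-0.625, -0.5625]

-0.2795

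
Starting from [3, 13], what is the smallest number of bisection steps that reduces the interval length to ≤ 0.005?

Width after n steps is 10/2^n. Need 2^n ≥ 10/0.005 = 2000.
2^10 = 1024 < 2000 ≤ 2^11 = 2048, so n = 11.

11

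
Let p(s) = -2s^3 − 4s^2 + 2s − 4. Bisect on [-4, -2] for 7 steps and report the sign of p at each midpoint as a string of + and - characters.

midpoint -3: p = 8 > 0 → [-3, -2]
midpoint -2.5: p = -2.75 < 0 → [-3, -2.5]
midpoint -2.75: p = 1.84375 > 0 → [-2.75, -2.5]
midpoint -2.625: p = -0.6367 < 0 → [-2.75, -2.625]
midpoint -2.6875: p = 0.5562 > 0 → [-2.6875, -2.625]
midpoint -2.65625: p = -0.0519 < 0 → [-2.6875, -2.65625]
midpoint -2.671875: p = 0.2492 > 0 → [-2.671875, -2.65625]

+-+-+-+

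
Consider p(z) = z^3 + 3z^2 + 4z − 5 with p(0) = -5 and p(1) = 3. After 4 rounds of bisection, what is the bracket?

z = 0.5 gives p = -2.125, negative; keep [0.5, 1]
z = 0.75 gives p = 0.109375, positive; keep [0.5, 0.75]
z = 0.625 gives p = -1.083984, negative; keep [0.625, 0.75]
z = 0.6875 gives p = -0.5071, negative; keep [0.6875, 0.75]

[0.6875, 0.75]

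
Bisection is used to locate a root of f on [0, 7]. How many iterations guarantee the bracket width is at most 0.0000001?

Width after n steps is 7/2^n. Need 2^n ≥ 7/0.0000001 = 70000000.
2^26 = 67108864 < 70000000 ≤ 2^27 = 134217728, so n = 27.

27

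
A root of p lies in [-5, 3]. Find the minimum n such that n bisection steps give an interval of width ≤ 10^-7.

27

Width after n steps is 8/2^n. Need 2^n ≥ 8/10^-7 = 80000000.
2^26 = 67108864 < 80000000 ≤ 2^27 = 134217728, so n = 27.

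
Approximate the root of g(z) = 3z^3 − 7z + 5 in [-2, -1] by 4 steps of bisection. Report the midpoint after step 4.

-1.8125

midpoint -1.5: g = 5.375 > 0 → [-2, -1.5]
midpoint -1.75: g = 1.171875 > 0 → [-2, -1.75]
midpoint -1.875: g = -1.650391 < 0 → [-1.875, -1.75]
midpoint -1.8125: g = -0.1755 < 0 → [-1.8125, -1.75]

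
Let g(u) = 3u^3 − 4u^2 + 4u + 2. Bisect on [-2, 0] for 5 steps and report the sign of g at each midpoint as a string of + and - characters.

--+-+

midpoint -1: g = -9 < 0 → [-1, 0]
midpoint -0.5: g = -1.375 < 0 → [-0.5, 0]
midpoint -0.25: g = 0.703125 > 0 → [-0.5, -0.25]
midpoint -0.375: g = -0.2207 < 0 → [-0.375, -0.25]
midpoint -0.3125: g = 0.2678 > 0 → [-0.375, -0.3125]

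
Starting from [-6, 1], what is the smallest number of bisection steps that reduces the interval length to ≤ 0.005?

Width after n steps is 7/2^n. Need 2^n ≥ 7/0.005 = 1400.
2^10 = 1024 < 1400 ≤ 2^11 = 2048, so n = 11.

11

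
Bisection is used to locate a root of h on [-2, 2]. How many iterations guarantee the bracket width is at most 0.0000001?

26

Width after n steps is 4/2^n. Need 2^n ≥ 4/0.0000001 = 40000000.
2^25 = 33554432 < 40000000 ≤ 2^26 = 67108864, so n = 26.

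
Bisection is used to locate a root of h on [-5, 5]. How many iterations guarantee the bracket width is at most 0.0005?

Width after n steps is 10/2^n. Need 2^n ≥ 10/0.0005 = 20000.
2^14 = 16384 < 20000 ≤ 2^15 = 32768, so n = 15.

15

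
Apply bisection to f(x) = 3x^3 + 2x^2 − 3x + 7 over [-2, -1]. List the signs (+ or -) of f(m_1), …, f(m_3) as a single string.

++-

m = -1.5, f(m) = 5.875 (+); new bracket [-2, -1.5]
m = -1.75, f(m) = 2.296875 (+); new bracket [-2, -1.75]
m = -1.875, f(m) = -0.119141 (−); new bracket [-1.875, -1.75]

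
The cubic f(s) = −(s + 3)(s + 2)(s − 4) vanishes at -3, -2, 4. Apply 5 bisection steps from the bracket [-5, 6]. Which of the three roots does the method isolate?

midpoint 0.5: f = 30.625 > 0 → [0.5, 6]
midpoint 3.25: f = 24.609375 > 0 → [3.25, 6]
midpoint 4.625: f = -31.572266 < 0 → [3.25, 4.625]
midpoint 3.9375: f = 2.5745 > 0 → [3.9375, 4.625]
midpoint 4.28125: f = -12.8631 < 0 → [3.9375, 4.28125]

4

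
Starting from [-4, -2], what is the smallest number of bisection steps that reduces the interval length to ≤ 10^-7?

Width after n steps is 2/2^n. Need 2^n ≥ 2/10^-7 = 20000000.
2^24 = 16777216 < 20000000 ≤ 2^25 = 33554432, so n = 25.

25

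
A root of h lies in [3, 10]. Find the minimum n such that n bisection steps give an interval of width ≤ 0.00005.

Width after n steps is 7/2^n. Need 2^n ≥ 7/0.00005 = 140000.
2^17 = 131072 < 140000 ≤ 2^18 = 262144, so n = 18.

18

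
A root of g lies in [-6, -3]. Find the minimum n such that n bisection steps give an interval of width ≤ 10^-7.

Width after n steps is 3/2^n. Need 2^n ≥ 3/10^-7 = 30000000.
2^24 = 16777216 < 30000000 ≤ 2^25 = 33554432, so n = 25.

25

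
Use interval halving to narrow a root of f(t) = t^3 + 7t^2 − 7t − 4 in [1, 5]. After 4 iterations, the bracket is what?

[1, 1.25]

t = 3 gives f = 65, positive; keep [1, 3]
t = 2 gives f = 18, positive; keep [1, 2]
t = 1.5 gives f = 4.625, positive; keep [1, 1.5]
t = 1.25 gives f = 0.1406, positive; keep [1, 1.25]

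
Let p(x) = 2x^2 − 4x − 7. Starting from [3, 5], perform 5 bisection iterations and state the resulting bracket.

midpoint 4: p = 9 > 0 → [3, 4]
midpoint 3.5: p = 3.5 > 0 → [3, 3.5]
midpoint 3.25: p = 1.125 > 0 → [3, 3.25]
midpoint 3.125: p = 0.0312 > 0 → [3, 3.125]
midpoint 3.0625: p = -0.4922 < 0 → [3.0625, 3.125]

[3.0625, 3.125]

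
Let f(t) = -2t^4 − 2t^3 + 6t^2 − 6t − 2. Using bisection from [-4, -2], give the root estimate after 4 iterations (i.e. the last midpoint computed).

midpoint -3: f = -38 < 0 → [-3, -2]
midpoint -2.5: f = 3.625 > 0 → [-3, -2.5]
midpoint -2.75: f = -12.914062 < 0 → [-2.75, -2.5]
midpoint -2.625: f = -3.6919 < 0 → [-2.625, -2.5]

-2.625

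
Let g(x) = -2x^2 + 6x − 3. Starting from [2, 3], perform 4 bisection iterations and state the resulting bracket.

[2.3125, 2.375]

m = 2.5, g(m) = -0.5 (−); new bracket [2, 2.5]
m = 2.25, g(m) = 0.375 (+); new bracket [2.25, 2.5]
m = 2.375, g(m) = -0.03125 (−); new bracket [2.25, 2.375]
m = 2.3125, g(m) = 0.1797 (+); new bracket [2.3125, 2.375]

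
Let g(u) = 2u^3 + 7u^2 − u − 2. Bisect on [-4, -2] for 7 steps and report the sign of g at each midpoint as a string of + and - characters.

++---++

g(-3) = 10 > 0, so the root lies in [-4, -3]
g(-3.5) = 1.5 > 0, so the root lies in [-4, -3.5]
g(-3.75) = -5.28125 < 0, so the root lies in [-3.75, -3.5]
g(-3.625) = -1.6602 < 0, so the root lies in [-3.625, -3.5]
g(-3.5625) = -0.0239 < 0, so the root lies in [-3.5625, -3.5]
g(-3.53125) = 0.7519 > 0, so the root lies in [-3.5625, -3.53125]
g(-3.546875) = 0.3675 > 0, so the root lies in [-3.5625, -3.546875]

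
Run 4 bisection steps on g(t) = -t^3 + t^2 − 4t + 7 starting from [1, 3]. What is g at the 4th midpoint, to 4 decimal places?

0.7910

m = 2, g(m) = -5 (−); new bracket [1, 2]
m = 1.5, g(m) = -0.125 (−); new bracket [1, 1.5]
m = 1.25, g(m) = 1.609375 (+); new bracket [1.25, 1.5]
m = 1.375, g(m) = 0.791 (+); new bracket [1.375, 1.5]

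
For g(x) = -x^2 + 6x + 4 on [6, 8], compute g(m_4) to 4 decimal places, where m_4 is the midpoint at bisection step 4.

midpoint 7: g = -3 < 0 → [6, 7]
midpoint 6.5: g = 0.75 > 0 → [6.5, 7]
midpoint 6.75: g = -1.0625 < 0 → [6.5, 6.75]
midpoint 6.625: g = -0.1406 < 0 → [6.5, 6.625]

-0.1406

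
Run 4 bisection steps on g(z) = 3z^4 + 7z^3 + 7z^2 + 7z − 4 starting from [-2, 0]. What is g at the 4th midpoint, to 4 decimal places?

midpoint -1: g = -8 < 0 → [-2, -1]
midpoint -1.5: g = -7.1875 < 0 → [-2, -1.5]
midpoint -1.75: g = -4.191406 < 0 → [-2, -1.75]
midpoint -1.875: g = -1.5793 < 0 → [-2, -1.875]

-1.5793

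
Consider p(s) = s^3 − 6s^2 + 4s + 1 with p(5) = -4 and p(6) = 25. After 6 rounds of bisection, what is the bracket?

[5.1875, 5.203125]

s = 5.5 gives p = 7.875, positive; keep [5, 5.5]
s = 5.25 gives p = 1.328125, positive; keep [5, 5.25]
s = 5.125 gives p = -1.482422, negative; keep [5.125, 5.25]
s = 5.1875 gives p = -0.1145, negative; keep [5.1875, 5.25]
s = 5.21875 gives p = 0.5974, positive; keep [5.1875, 5.21875]
s = 5.203125 gives p = 0.2391, positive; keep [5.1875, 5.203125]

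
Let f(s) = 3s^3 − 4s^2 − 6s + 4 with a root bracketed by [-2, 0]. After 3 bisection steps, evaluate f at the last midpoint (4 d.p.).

-0.6094

m = -1, f(m) = 3 (+); new bracket [-2, -1]
m = -1.5, f(m) = -6.125 (−); new bracket [-1.5, -1]
m = -1.25, f(m) = -0.609375 (−); new bracket [-1.25, -1]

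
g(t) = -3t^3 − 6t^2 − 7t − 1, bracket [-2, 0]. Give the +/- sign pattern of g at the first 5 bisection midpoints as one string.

+++-+

g(-1) = 3 > 0, so the root lies in [-1, 0]
g(-0.5) = 1.375 > 0, so the root lies in [-0.5, 0]
g(-0.25) = 0.421875 > 0, so the root lies in [-0.25, 0]
g(-0.125) = -0.2129 < 0, so the root lies in [-0.25, -0.125]
g(-0.1875) = 0.1213 > 0, so the root lies in [-0.1875, -0.125]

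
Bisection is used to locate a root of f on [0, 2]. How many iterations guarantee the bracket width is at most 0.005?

Width after n steps is 2/2^n. Need 2^n ≥ 2/0.005 = 400.
2^8 = 256 < 400 ≤ 2^9 = 512, so n = 9.

9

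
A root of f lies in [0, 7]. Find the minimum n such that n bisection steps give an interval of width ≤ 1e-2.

Width after n steps is 7/2^n. Need 2^n ≥ 7/1e-2 = 700.
2^9 = 512 < 700 ≤ 2^10 = 1024, so n = 10.

10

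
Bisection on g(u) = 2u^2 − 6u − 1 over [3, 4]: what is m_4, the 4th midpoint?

3.1875

midpoint 3.5: g = 2.5 > 0 → [3, 3.5]
midpoint 3.25: g = 0.625 > 0 → [3, 3.25]
midpoint 3.125: g = -0.21875 < 0 → [3.125, 3.25]
midpoint 3.1875: g = 0.1953 > 0 → [3.125, 3.1875]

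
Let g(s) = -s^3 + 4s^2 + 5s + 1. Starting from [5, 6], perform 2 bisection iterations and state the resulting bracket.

m = 5.5, g(m) = -16.875 (−); new bracket [5, 5.5]
m = 5.25, g(m) = -7.203125 (−); new bracket [5, 5.25]

[5, 5.25]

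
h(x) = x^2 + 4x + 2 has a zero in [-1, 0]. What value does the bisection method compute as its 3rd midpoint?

-0.625

h(-0.5) = 0.25 > 0, so the root lies in [-1, -0.5]
h(-0.75) = -0.4375 < 0, so the root lies in [-0.75, -0.5]
h(-0.625) = -0.109375 < 0, so the root lies in [-0.625, -0.5]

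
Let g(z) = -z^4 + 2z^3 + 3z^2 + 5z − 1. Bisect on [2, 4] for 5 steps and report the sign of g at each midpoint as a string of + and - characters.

+-+-+

z = 3 gives g = 14, positive; keep [3, 4]
z = 3.5 gives g = -11.0625, negative; keep [3, 3.5]
z = 3.25 gives g = 4.027344, positive; keep [3.25, 3.5]
z = 3.375 gives g = -2.8127, negative; keep [3.25, 3.375]
z = 3.3125 gives g = 0.7751, positive; keep [3.3125, 3.375]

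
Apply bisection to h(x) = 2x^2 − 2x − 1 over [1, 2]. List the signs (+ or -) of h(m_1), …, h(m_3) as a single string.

+-+

midpoint 1.5: h = 0.5 > 0 → [1, 1.5]
midpoint 1.25: h = -0.375 < 0 → [1.25, 1.5]
midpoint 1.375: h = 0.03125 > 0 → [1.25, 1.375]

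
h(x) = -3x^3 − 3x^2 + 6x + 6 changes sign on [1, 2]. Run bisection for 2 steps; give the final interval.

[1.25, 1.5]

h(1.5) = -1.875 < 0, so the root lies in [1, 1.5]
h(1.25) = 2.953125 > 0, so the root lies in [1.25, 1.5]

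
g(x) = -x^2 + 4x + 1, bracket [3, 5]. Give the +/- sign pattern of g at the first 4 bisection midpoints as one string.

+--+

midpoint 4: g = 1 > 0 → [4, 5]
midpoint 4.5: g = -1.25 < 0 → [4, 4.5]
midpoint 4.25: g = -0.0625 < 0 → [4, 4.25]
midpoint 4.125: g = 0.4844 > 0 → [4.125, 4.25]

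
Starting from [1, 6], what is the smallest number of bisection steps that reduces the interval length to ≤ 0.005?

10

Width after n steps is 5/2^n. Need 2^n ≥ 5/0.005 = 1000.
2^9 = 512 < 1000 ≤ 2^10 = 1024, so n = 10.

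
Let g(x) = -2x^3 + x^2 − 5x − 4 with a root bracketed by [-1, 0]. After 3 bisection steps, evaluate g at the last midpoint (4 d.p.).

0.0039

m = -0.5, g(m) = -1 (−); new bracket [-1, -0.5]
m = -0.75, g(m) = 1.15625 (+); new bracket [-0.75, -0.5]
m = -0.625, g(m) = 0.003906 (+); new bracket [-0.625, -0.5]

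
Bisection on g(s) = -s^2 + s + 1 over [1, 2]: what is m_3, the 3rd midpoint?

1.625

s = 1.5 gives g = 0.25, positive; keep [1.5, 2]
s = 1.75 gives g = -0.3125, negative; keep [1.5, 1.75]
s = 1.625 gives g = -0.015625, negative; keep [1.5, 1.625]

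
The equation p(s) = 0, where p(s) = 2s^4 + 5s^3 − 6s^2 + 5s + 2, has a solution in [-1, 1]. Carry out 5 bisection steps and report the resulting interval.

s = 0 gives p = 2, positive; keep [-1, 0]
s = -0.5 gives p = -2.5, negative; keep [-0.5, 0]
s = -0.25 gives p = 0.304688, positive; keep [-0.5, -0.25]
s = -0.375 gives p = -0.9429, negative; keep [-0.375, -0.25]
s = -0.3125 gives p = -0.282, negative; keep [-0.3125, -0.25]

[-0.3125, -0.25]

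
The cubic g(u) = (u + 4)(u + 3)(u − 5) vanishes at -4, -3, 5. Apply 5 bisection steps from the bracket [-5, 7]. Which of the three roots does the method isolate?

5

u = 1 gives g = -80, negative; keep [1, 7]
u = 4 gives g = -56, negative; keep [4, 7]
u = 5.5 gives g = 40.375, positive; keep [4, 5.5]
u = 4.75 gives g = -16.9531, negative; keep [4.75, 5.5]
u = 5.125 gives g = 9.2676, positive; keep [4.75, 5.125]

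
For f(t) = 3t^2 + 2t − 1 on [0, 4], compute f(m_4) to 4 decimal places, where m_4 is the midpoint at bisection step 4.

-0.3125

midpoint 2: f = 15 > 0 → [0, 2]
midpoint 1: f = 4 > 0 → [0, 1]
midpoint 0.5: f = 0.75 > 0 → [0, 0.5]
midpoint 0.25: f = -0.3125 < 0 → [0.25, 0.5]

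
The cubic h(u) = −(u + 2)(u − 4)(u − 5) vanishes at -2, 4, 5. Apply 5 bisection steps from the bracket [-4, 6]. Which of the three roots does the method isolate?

h(1) = -36 < 0, so the root lies in [-4, 1]
h(-1.5) = -17.875 < 0, so the root lies in [-4, -1.5]
h(-2.75) = 39.234375 > 0, so the root lies in [-2.75, -1.5]
h(-2.125) = 5.4551 > 0, so the root lies in [-2.125, -1.5]
h(-1.8125) = -7.4246 < 0, so the root lies in [-2.125, -1.8125]

-2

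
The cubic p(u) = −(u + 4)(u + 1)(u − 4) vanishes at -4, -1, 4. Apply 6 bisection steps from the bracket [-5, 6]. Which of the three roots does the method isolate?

u = 0.5 gives p = 23.625, positive; keep [0.5, 6]
u = 3.25 gives p = 23.109375, positive; keep [3.25, 6]
u = 4.625 gives p = -30.322266, negative; keep [3.25, 4.625]
u = 3.9375 gives p = 2.4495, positive; keep [3.9375, 4.625]
u = 4.28125 gives p = -12.3006, negative; keep [3.9375, 4.28125]
u = 4.109375 gives p = -4.5318, negative; keep [3.9375, 4.109375]

4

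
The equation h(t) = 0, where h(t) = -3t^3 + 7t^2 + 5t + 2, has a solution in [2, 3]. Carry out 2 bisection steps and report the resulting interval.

[2.75, 3]

t = 2.5 gives h = 11.375, positive; keep [2.5, 3]
t = 2.75 gives h = 6.296875, positive; keep [2.75, 3]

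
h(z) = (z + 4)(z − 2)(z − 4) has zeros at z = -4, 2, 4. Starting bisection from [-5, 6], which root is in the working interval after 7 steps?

h(0.5) = 23.625 > 0, so the root lies in [-5, 0.5]
h(-2.25) = 46.484375 > 0, so the root lies in [-5, -2.25]
h(-3.625) = 16.083984 > 0, so the root lies in [-5, -3.625]
h(-4.3125) = -16.3977 < 0, so the root lies in [-4.3125, -3.625]
h(-3.96875) = 1.4864 > 0, so the root lies in [-4.3125, -3.96875]
h(-4.140625) = -7.0296 < 0, so the root lies in [-4.140625, -3.96875]
h(-4.0546875) = -2.667 < 0, so the root lies in [-4.0546875, -3.96875]

-4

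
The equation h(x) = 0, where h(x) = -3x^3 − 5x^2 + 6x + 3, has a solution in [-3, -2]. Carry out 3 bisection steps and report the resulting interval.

[-2.375, -2.25]

h(-2.5) = 3.625 > 0, so the root lies in [-2.5, -2]
h(-2.25) = -1.640625 < 0, so the root lies in [-2.5, -2.25]
h(-2.375) = 0.736328 > 0, so the root lies in [-2.375, -2.25]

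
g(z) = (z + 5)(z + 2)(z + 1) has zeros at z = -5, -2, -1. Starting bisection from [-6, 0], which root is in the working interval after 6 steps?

-5

m = -3, g(m) = 4 (+); new bracket [-6, -3]
m = -4.5, g(m) = 4.375 (+); new bracket [-6, -4.5]
m = -5.25, g(m) = -3.453125 (−); new bracket [-5.25, -4.5]
m = -4.875, g(m) = 1.3926 (+); new bracket [-5.25, -4.875]
m = -5.0625, g(m) = -0.7776 (−); new bracket [-5.0625, -4.875]
m = -4.96875, g(m) = 0.3682 (+); new bracket [-5.0625, -4.96875]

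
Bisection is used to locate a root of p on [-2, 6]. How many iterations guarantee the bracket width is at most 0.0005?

14

Width after n steps is 8/2^n. Need 2^n ≥ 8/0.0005 = 16000.
2^13 = 8192 < 16000 ≤ 2^14 = 16384, so n = 14.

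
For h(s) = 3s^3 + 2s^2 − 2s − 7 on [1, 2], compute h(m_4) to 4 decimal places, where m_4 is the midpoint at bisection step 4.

midpoint 1.5: h = 4.625 > 0 → [1, 1.5]
midpoint 1.25: h = -0.515625 < 0 → [1.25, 1.5]
midpoint 1.375: h = 1.830078 > 0 → [1.25, 1.375]
midpoint 1.3125: h = 0.6033 > 0 → [1.25, 1.3125]

0.6033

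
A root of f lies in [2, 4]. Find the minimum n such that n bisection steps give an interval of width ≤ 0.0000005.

22

Width after n steps is 2/2^n. Need 2^n ≥ 2/0.0000005 = 4000000.
2^21 = 2097152 < 4000000 ≤ 2^22 = 4194304, so n = 22.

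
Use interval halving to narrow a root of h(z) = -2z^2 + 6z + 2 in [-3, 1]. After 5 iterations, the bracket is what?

m = -1, h(m) = -6 (−); new bracket [-1, 1]
m = 0, h(m) = 2 (+); new bracket [-1, 0]
m = -0.5, h(m) = -1.5 (−); new bracket [-0.5, 0]
m = -0.25, h(m) = 0.375 (+); new bracket [-0.5, -0.25]
m = -0.375, h(m) = -0.5312 (−); new bracket [-0.375, -0.25]

[-0.375, -0.25]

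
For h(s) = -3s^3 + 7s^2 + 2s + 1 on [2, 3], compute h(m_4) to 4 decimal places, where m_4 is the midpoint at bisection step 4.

-1.2991

h(2.5) = 2.875 > 0, so the root lies in [2.5, 3]
h(2.75) = -2.953125 < 0, so the root lies in [2.5, 2.75]
h(2.625) = 0.220703 > 0, so the root lies in [2.625, 2.75]
h(2.6875) = -1.2991 < 0, so the root lies in [2.625, 2.6875]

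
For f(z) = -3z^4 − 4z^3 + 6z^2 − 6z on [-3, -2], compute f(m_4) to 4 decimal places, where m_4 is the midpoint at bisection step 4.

2.3012

m = -2.5, f(m) = -2.1875 (−); new bracket [-2.5, -2]
m = -2.25, f(m) = 12.550781 (+); new bracket [-2.5, -2.25]
m = -2.375, f(m) = 6.229736 (+); new bracket [-2.5, -2.375]
m = -2.4375, f(m) = 2.3012 (+); new bracket [-2.5, -2.4375]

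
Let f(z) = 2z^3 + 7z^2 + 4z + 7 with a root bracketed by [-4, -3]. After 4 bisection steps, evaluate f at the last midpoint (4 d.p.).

f(-3.5) = -7 < 0, so the root lies in [-3.5, -3]
f(-3.25) = -0.71875 < 0, so the root lies in [-3.25, -3]
f(-3.125) = 1.824219 > 0, so the root lies in [-3.25, -3.125]
f(-3.1875) = 0.6001 > 0, so the root lies in [-3.25, -3.1875]

0.6001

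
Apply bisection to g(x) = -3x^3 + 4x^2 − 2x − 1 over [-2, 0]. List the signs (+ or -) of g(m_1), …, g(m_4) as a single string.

midpoint -1: g = 8 > 0 → [-1, 0]
midpoint -0.5: g = 1.375 > 0 → [-0.5, 0]
midpoint -0.25: g = -0.203125 < 0 → [-0.5, -0.25]
midpoint -0.375: g = 0.4707 > 0 → [-0.375, -0.25]

++-+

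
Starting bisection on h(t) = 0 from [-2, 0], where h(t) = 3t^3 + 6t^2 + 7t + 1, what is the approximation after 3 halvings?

-0.25

h(-1) = -3 < 0, so the root lies in [-1, 0]
h(-0.5) = -1.375 < 0, so the root lies in [-0.5, 0]
h(-0.25) = -0.421875 < 0, so the root lies in [-0.25, 0]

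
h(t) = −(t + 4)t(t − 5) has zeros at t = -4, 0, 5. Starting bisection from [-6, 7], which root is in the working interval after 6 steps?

h(0.5) = 10.125 > 0, so the root lies in [0.5, 7]
h(3.75) = 36.328125 > 0, so the root lies in [3.75, 7]
h(5.375) = -18.896484 < 0, so the root lies in [3.75, 5.375]
h(4.5625) = 17.0916 > 0, so the root lies in [4.5625, 5.375]
h(4.96875) = 1.3926 > 0, so the root lies in [4.96875, 5.375]
h(5.171875) = -8.153 < 0, so the root lies in [4.96875, 5.171875]

5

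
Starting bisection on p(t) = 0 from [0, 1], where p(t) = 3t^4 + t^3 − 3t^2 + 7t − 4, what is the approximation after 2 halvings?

p(0.5) = -0.9375 < 0, so the root lies in [0.5, 1]
p(0.75) = 0.933594 > 0, so the root lies in [0.5, 0.75]

0.75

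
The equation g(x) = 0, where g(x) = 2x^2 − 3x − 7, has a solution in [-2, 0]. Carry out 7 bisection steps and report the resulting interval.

[-1.265625, -1.25]

x = -1 gives g = -2, negative; keep [-2, -1]
x = -1.5 gives g = 2, positive; keep [-1.5, -1]
x = -1.25 gives g = -0.125, negative; keep [-1.5, -1.25]
x = -1.375 gives g = 0.9062, positive; keep [-1.375, -1.25]
x = -1.3125 gives g = 0.3828, positive; keep [-1.3125, -1.25]
x = -1.28125 gives g = 0.127, positive; keep [-1.28125, -1.25]
x = -1.265625 gives g = 0.0005, positive; keep [-1.265625, -1.25]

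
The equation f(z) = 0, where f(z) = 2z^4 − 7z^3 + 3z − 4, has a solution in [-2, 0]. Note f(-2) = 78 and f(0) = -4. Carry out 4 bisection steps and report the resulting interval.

midpoint -1: f = 2 > 0 → [-1, 0]
midpoint -0.5: f = -4.5 < 0 → [-1, -0.5]
midpoint -0.75: f = -2.664062 < 0 → [-1, -0.75]
midpoint -0.875: f = -0.7632 < 0 → [-1, -0.875]

[-1, -0.875]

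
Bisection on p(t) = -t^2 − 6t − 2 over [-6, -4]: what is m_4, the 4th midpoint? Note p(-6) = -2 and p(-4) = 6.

-5.625

m = -5, p(m) = 3 (+); new bracket [-6, -5]
m = -5.5, p(m) = 0.75 (+); new bracket [-6, -5.5]
m = -5.75, p(m) = -0.5625 (−); new bracket [-5.75, -5.5]
m = -5.625, p(m) = 0.1094 (+); new bracket [-5.75, -5.625]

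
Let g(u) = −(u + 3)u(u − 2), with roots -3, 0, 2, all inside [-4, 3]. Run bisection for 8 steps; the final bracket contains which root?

-3

m = -0.5, g(m) = -3.125 (−); new bracket [-4, -0.5]
m = -2.25, g(m) = -7.171875 (−); new bracket [-4, -2.25]
m = -3.125, g(m) = 2.001953 (+); new bracket [-3.125, -2.25]
m = -2.6875, g(m) = -3.9368 (−); new bracket [-3.125, -2.6875]
m = -2.90625, g(m) = -1.3368 (−); new bracket [-3.125, -2.90625]
m = -3.015625, g(m) = 0.2363 (+); new bracket [-3.015625, -2.90625]
m = -2.9609375, g(m) = -0.5738 (−); new bracket [-3.015625, -2.9609375]
m = -2.98828125, g(m) = -0.1747 (−); new bracket [-3.015625, -2.98828125]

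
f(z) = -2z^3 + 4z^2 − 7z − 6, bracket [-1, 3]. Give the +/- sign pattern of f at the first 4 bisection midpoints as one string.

---+

m = 1, f(m) = -11 (−); new bracket [-1, 1]
m = 0, f(m) = -6 (−); new bracket [-1, 0]
m = -0.5, f(m) = -1.25 (−); new bracket [-1, -0.5]
m = -0.75, f(m) = 2.3438 (+); new bracket [-0.75, -0.5]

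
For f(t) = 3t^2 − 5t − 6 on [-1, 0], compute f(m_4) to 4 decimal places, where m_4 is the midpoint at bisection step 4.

m = -0.5, f(m) = -2.75 (−); new bracket [-1, -0.5]
m = -0.75, f(m) = -0.5625 (−); new bracket [-1, -0.75]
m = -0.875, f(m) = 0.671875 (+); new bracket [-0.875, -0.75]
m = -0.8125, f(m) = 0.043 (+); new bracket [-0.8125, -0.75]

0.0430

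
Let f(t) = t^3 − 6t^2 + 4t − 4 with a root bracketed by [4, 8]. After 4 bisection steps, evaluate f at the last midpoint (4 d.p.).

f(6) = 20 > 0, so the root lies in [4, 6]
f(5) = -9 < 0, so the root lies in [5, 6]
f(5.5) = 2.875 > 0, so the root lies in [5, 5.5]
f(5.25) = -3.6719 < 0, so the root lies in [5.25, 5.5]

-3.6719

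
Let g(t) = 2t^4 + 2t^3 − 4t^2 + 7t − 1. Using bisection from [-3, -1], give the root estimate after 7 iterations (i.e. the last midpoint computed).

t = -2 gives g = -15, negative; keep [-3, -2]
t = -2.5 gives g = 3.375, positive; keep [-2.5, -2]
t = -2.25 gives g = -8.523438, negative; keep [-2.5, -2.25]
t = -2.375 gives g = -3.3472, negative; keep [-2.5, -2.375]
t = -2.4375 gives g = -0.1919, negative; keep [-2.5, -2.4375]
t = -2.46875 gives g = 1.5385, positive; keep [-2.46875, -2.4375]
t = -2.453125 gives g = 0.6603, positive; keep [-2.453125, -2.4375]

-2.453125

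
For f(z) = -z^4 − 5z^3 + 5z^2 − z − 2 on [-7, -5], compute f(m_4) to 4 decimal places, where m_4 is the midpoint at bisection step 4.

midpoint -6: f = -32 < 0 → [-6, -5]
midpoint -5.5: f = 71.5625 > 0 → [-6, -5.5]
midpoint -5.75: f = 26.480469 > 0 → [-6, -5.75]
midpoint -5.875: f = -0.9788 < 0 → [-5.875, -5.75]

-0.9788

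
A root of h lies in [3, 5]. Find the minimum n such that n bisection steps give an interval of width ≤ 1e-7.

25

Width after n steps is 2/2^n. Need 2^n ≥ 2/1e-7 = 20000000.
2^24 = 16777216 < 20000000 ≤ 2^25 = 33554432, so n = 25.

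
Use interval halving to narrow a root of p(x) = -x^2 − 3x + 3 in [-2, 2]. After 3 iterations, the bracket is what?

[0.5, 1]

midpoint 0: p = 3 > 0 → [0, 2]
midpoint 1: p = -1 < 0 → [0, 1]
midpoint 0.5: p = 1.25 > 0 → [0.5, 1]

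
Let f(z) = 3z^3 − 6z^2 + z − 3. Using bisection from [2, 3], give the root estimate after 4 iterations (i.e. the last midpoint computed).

2.0625

m = 2.5, f(m) = 8.875 (+); new bracket [2, 2.5]
m = 2.25, f(m) = 3.046875 (+); new bracket [2, 2.25]
m = 2.125, f(m) = 0.818359 (+); new bracket [2, 2.125]
m = 2.0625, f(m) = -0.1399 (−); new bracket [2.0625, 2.125]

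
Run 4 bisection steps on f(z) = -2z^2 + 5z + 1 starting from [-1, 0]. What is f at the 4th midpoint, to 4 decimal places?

-0.0078

midpoint -0.5: f = -2 < 0 → [-0.5, 0]
midpoint -0.25: f = -0.375 < 0 → [-0.25, 0]
midpoint -0.125: f = 0.34375 > 0 → [-0.25, -0.125]
midpoint -0.1875: f = -0.0078 < 0 → [-0.1875, -0.125]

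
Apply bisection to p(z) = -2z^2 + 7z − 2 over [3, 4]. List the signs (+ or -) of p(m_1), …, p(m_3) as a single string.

--+

z = 3.5 gives p = -2, negative; keep [3, 3.5]
z = 3.25 gives p = -0.375, negative; keep [3, 3.25]
z = 3.125 gives p = 0.34375, positive; keep [3.125, 3.25]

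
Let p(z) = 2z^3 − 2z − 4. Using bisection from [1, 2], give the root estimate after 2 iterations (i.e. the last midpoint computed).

midpoint 1.5: p = -0.25 < 0 → [1.5, 2]
midpoint 1.75: p = 3.21875 > 0 → [1.5, 1.75]

1.75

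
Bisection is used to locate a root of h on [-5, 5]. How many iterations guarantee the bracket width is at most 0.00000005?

Width after n steps is 10/2^n. Need 2^n ≥ 10/0.00000005 = 200000000.
2^27 = 134217728 < 200000000 ≤ 2^28 = 268435456, so n = 28.

28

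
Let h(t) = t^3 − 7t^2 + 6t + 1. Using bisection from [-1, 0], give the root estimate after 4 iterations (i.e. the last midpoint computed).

midpoint -0.5: h = -3.875 < 0 → [-0.5, 0]
midpoint -0.25: h = -0.953125 < 0 → [-0.25, 0]
midpoint -0.125: h = 0.138672 > 0 → [-0.25, -0.125]
midpoint -0.1875: h = -0.3777 < 0 → [-0.1875, -0.125]

-0.1875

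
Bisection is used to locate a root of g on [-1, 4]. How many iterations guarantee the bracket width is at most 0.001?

Width after n steps is 5/2^n. Need 2^n ≥ 5/0.001 = 5000.
2^12 = 4096 < 5000 ≤ 2^13 = 8192, so n = 13.

13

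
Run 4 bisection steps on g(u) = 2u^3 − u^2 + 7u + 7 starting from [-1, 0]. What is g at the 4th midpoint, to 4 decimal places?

g(-0.5) = 3 > 0, so the root lies in [-1, -0.5]
g(-0.75) = 0.34375 > 0, so the root lies in [-1, -0.75]
g(-0.875) = -1.230469 < 0, so the root lies in [-0.875, -0.75]
g(-0.8125) = -0.4204 < 0, so the root lies in [-0.8125, -0.75]

-0.4204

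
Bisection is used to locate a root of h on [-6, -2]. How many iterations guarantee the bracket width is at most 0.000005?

Width after n steps is 4/2^n. Need 2^n ≥ 4/0.000005 = 800000.
2^19 = 524288 < 800000 ≤ 2^20 = 1048576, so n = 20.

20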